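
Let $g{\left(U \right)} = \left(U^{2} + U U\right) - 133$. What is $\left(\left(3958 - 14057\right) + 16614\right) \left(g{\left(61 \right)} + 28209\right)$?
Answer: $231399770$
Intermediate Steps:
$g{\left(U \right)} = -133 + 2 U^{2}$ ($g{\left(U \right)} = \left(U^{2} + U^{2}\right) - 133 = 2 U^{2} - 133 = -133 + 2 U^{2}$)
$\left(\left(3958 - 14057\right) + 16614\right) \left(g{\left(61 \right)} + 28209\right) = \left(\left(3958 - 14057\right) + 16614\right) \left(\left(-133 + 2 \cdot 61^{2}\right) + 28209\right) = \left(\left(3958 - 14057\right) + 16614\right) \left(\left(-133 + 2 \cdot 3721\right) + 28209\right) = \left(-10099 + 16614\right) \left(\left(-133 + 7442\right) + 28209\right) = 6515 \left(7309 + 28209\right) = 6515 \cdot 35518 = 231399770$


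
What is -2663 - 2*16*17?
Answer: -3207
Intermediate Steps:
-2663 - 2*16*17 = -2663 - 32*17 = -2663 - 1*544 = -2663 - 544 = -3207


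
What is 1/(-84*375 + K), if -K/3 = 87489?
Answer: -1/293967 ≈ -3.4017e-6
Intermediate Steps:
K = -262467 (K = -3*87489 = -262467)
1/(-84*375 + K) = 1/(-84*375 - 262467) = 1/(-31500 - 262467) = 1/(-293967) = -1/293967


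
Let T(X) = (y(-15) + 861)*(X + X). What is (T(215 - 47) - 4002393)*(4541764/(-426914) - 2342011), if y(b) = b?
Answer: 1858774443360730533/213457 ≈ 8.7080e+12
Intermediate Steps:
T(X) = 1692*X (T(X) = (-15 + 861)*(X + X) = 846*(2*X) = 1692*X)
(T(215 - 47) - 4002393)*(4541764/(-426914) - 2342011) = (1692*(215 - 47) - 4002393)*(4541764/(-426914) - 2342011) = (1692*168 - 4002393)*(4541764*(-1/426914) - 2342011) = (284256 - 4002393)*(-2270882/213457 - 2342011) = -3718137*(-499920912909/213457) = 1858774443360730533/213457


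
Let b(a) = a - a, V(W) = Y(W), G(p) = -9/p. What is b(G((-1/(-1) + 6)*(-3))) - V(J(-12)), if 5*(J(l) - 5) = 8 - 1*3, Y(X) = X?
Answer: -6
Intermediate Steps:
J(l) = 6 (J(l) = 5 + (8 - 1*3)/5 = 5 + (8 - 3)/5 = 5 + (⅕)*5 = 5 + 1 = 6)
V(W) = W
b(a) = 0
b(G((-1/(-1) + 6)*(-3))) - V(J(-12)) = 0 - 1*6 = 0 - 6 = -6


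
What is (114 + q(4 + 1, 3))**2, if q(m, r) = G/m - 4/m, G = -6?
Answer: 12544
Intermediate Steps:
q(m, r) = -10/m (q(m, r) = -6/m - 4/m = -10/m)
(114 + q(4 + 1, 3))**2 = (114 - 10/(4 + 1))**2 = (114 - 10/5)**2 = (114 - 10*1/5)**2 = (114 - 2)**2 = 112**2 = 12544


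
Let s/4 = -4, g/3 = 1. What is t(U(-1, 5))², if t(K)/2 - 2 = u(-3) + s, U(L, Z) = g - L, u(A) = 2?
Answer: 576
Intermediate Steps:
g = 3 (g = 3*1 = 3)
s = -16 (s = 4*(-4) = -16)
U(L, Z) = 3 - L
t(K) = -24 (t(K) = 4 + 2*(2 - 16) = 4 + 2*(-14) = 4 - 28 = -24)
t(U(-1, 5))² = (-24)² = 576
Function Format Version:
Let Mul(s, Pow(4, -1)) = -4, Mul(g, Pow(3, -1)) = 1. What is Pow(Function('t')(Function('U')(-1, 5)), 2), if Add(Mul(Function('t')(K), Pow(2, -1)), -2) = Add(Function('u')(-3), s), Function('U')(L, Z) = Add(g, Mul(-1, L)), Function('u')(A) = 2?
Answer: 576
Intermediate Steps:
g = 3 (g = Mul(3, 1) = 3)
s = -16 (s = Mul(4, -4) = -16)
Function('U')(L, Z) = Add(3, Mul(-1, L))
Function('t')(K) = -24 (Function('t')(K) = Add(4, Mul(2, Add(2, -16))) = Add(4, Mul(2, -14)) = Add(4, -28) = -24)
Pow(Function('t')(Function('U')(-1, 5)), 2) = Pow(-24, 2) = 576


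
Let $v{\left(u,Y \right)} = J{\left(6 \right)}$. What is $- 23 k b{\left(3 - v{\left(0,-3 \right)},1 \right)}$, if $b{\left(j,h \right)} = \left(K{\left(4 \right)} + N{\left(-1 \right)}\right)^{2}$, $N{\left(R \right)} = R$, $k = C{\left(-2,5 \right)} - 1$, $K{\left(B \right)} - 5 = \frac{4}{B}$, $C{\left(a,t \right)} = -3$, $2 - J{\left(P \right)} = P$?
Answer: $2300$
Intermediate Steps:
$J{\left(P \right)} = 2 - P$
$v{\left(u,Y \right)} = -4$ ($v{\left(u,Y \right)} = 2 - 6 = -4$)
$K{\left(B \right)} = 5 + \frac{4}{B}$
$k = -4$ ($k = -3 - 1 = -4$)
$b{\left(j,h \right)} = 25$ ($b{\left(j,h \right)} = \left(\left(5 + \frac{4}{4}\right) - 1\right)^{2} = \left(\left(5 + 4 \cdot \frac{1}{4}\right) - 1\right)^{2} = \left(\left(5 + 1\right) - 1\right)^{2} = \left(6 - 1\right)^{2} = 5^{2} = 25$)
$- 23 k b{\left(3 - v{\left(0,-3 \right)},1 \right)} = \left(-23\right) \left(-4\right) 25 = 92 \cdot 25 = 2300$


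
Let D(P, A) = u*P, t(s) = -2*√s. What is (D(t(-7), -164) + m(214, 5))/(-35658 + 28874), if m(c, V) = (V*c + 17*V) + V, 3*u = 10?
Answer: -145/848 + 5*I*√7/5088 ≈ -0.17099 + 0.0026*I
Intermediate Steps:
u = 10/3 (u = (⅓)*10 = 10/3 ≈ 3.3333)
m(c, V) = 18*V + V*c (m(c, V) = (17*V + V*c) + V = 18*V + V*c)
D(P, A) = 10*P/3
(D(t(-7), -164) + m(214, 5))/(-35658 + 28874) = (10*(-2*I*√7)/3 + 5*(18 + 214))/(-35658 + 28874) = (10*(-2*I*√7)/3 + 5*232)/(-6784) = (10*(-2*I*√7)/3 + 1160)*(-1/6784) = (-20*I*√7/3 + 1160)*(-1/6784) = (1160 - 20*I*√7/3)*(-1/6784) = -145/848 + 5*I*√7/5088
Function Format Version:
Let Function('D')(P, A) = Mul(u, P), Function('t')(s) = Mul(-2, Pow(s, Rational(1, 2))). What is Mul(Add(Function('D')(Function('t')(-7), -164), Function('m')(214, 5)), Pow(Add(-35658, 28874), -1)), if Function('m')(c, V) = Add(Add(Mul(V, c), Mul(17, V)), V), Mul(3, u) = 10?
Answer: Add(Rational(-145, 848), Mul(Rational(5, 5088), I, Pow(7, Rational(1, 2)))) ≈ Add(-0.17099, Mul(0.0026000, I))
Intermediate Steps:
u = Rational(10, 3) (u = Mul(Rational(1, 3), 10) = Rational(10, 3) ≈ 3.3333)
Function('m')(c, V) = Add(Mul(18, V), Mul(V, c)) (Function('m')(c, V) = Add(Add(Mul(17, V), Mul(V, c)), V) = Add(Mul(18, V), Mul(V, c)))
Function('D')(P, A) = Mul(Rational(10, 3), P)
Mul(Add(Function('D')(Function('t')(-7), -164), Function('m')(214, 5)), Pow(Add(-35658, 28874), -1)) = Mul(Add(Mul(Rational(10, 3), Mul(-2, Pow(-7, Rational(1, 2)))), Mul(5, Add(18, 214))), Pow(Add(-35658, 28874), -1)) = Mul(Add(Mul(Rational(10, 3), Mul(-2, Mul(I, Pow(7, Rational(1, 2))))), Mul(5, 232)), Pow(-6784, -1)) = Mul(Add(Mul(Rational(10, 3), Mul(-2, I, Pow(7, Rational(1, 2)))), 1160), Rational(-1, 6784)) = Mul(Add(Mul(Rational(-20, 3), I, Pow(7, Rational(1, 2))), 1160), Rational(-1, 6784)) = Mul(Add(1160, Mul(Rational(-20, 3), I, Pow(7, Rational(1, 2)))), Rational(-1, 6784)) = Add(Rational(-145, 848), Mul(Rational(5, 5088), I, Pow(7, Rational(1, 2))))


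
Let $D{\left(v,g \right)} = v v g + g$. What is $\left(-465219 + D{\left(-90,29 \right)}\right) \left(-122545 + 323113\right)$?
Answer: $-46188804720$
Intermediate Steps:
$D{\left(v,g \right)} = g + g v^{2}$ ($D{\left(v,g \right)} = v^{2} g + g = g v^{2} + g = g + g v^{2}$)
$\left(-465219 + D{\left(-90,29 \right)}\right) \left(-122545 + 323113\right) = \left(-465219 + 29 \left(1 + \left(-90\right)^{2}\right)\right) \left(-122545 + 323113\right) = \left(-465219 + 29 \left(1 + 8100\right)\right) 200568 = \left(-465219 + 29 \cdot 8101\right) 200568 = \left(-465219 + 234929\right) 200568 = \left(-230290\right) 200568 = -46188804720$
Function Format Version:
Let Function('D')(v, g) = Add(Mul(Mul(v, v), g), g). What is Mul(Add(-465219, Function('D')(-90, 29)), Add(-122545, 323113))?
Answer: -46188804720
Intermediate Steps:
Function('D')(v, g) = Add(g, Mul(g, Pow(v, 2))) (Function('D')(v, g) = Add(Mul(Pow(v, 2), g), g) = Add(Mul(g, Pow(v, 2)), g) = Add(g, Mul(g, Pow(v, 2))))
Mul(Add(-465219, Function('D')(-90, 29)), Add(-122545, 323113)) = Mul(Add(-465219, Mul(29, Add(1, Pow(-90, 2)))), Add(-122545, 323113)) = Mul(Add(-465219, Mul(29, Add(1, 8100))), 200568) = Mul(Add(-465219, Mul(29, 8101)), 200568) = Mul(Add(-465219, 234929), 200568) = Mul(-230290, 200568) = -46188804720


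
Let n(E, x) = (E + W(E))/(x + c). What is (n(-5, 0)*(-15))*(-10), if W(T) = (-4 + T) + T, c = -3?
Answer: 950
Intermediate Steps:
W(T) = -4 + 2*T
n(E, x) = (-4 + 3*E)/(-3 + x) (n(E, x) = (E + (-4 + 2*E))/(x - 3) = (-4 + 3*E)/(-3 + x))
(n(-5, 0)*(-15))*(-10) = (((-4 + 3*(-5))/(-3 + 0))*(-15))*(-10) = (((-4 - 15)/(-3))*(-15))*(-10) = (-⅓*(-19)*(-15))*(-10) = ((19/3)*(-15))*(-10) = -95*(-10) = 950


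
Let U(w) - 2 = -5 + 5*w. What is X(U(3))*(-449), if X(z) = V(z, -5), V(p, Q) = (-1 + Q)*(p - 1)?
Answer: 29634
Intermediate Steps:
U(w) = -3 + 5*w (U(w) = 2 + (-5 + 5*w) = -3 + 5*w)
V(p, Q) = (-1 + Q)*(-1 + p)
X(z) = 6 - 6*z (X(z) = 1 - 1*(-5) - z - 5*z = 1 + 5 - z - 5*z = 6 - 6*z)
X(U(3))*(-449) = (6 - 6*(-3 + 5*3))*(-449) = (6 - 6*(-3 + 15))*(-449) = (6 - 6*12)*(-449) = (6 - 72)*(-449) = -66*(-449) = 29634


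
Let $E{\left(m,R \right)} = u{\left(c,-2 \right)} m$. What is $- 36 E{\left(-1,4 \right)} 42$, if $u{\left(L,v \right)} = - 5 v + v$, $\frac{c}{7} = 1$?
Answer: $12096$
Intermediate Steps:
$c = 7$ ($c = 7 \cdot 1 = 7$)
$u{\left(L,v \right)} = - 4 v$
$E{\left(m,R \right)} = 8 m$ ($E{\left(m,R \right)} = \left(-4\right) \left(-2\right) m = 8 m$)
$- 36 E{\left(-1,4 \right)} 42 = - 36 \cdot 8 \left(-1\right) 42 = \left(-36\right) \left(-8\right) 42 = 288 \cdot 42 = 12096$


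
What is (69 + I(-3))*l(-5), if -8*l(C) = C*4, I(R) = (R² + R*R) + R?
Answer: 210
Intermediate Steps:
I(R) = R + 2*R² (I(R) = (R² + R²) + R = 2*R² + R = R + 2*R²)
l(C) = -C/2 (l(C) = -C*4/8 = -C/2)
(69 + I(-3))*l(-5) = (69 - 3*(1 + 2*(-3)))*(-½*(-5)) = (69 - 3*(1 - 6))*(5/2) = (69 - 3*(-5))*(5/2) = (69 + 15)*(5/2) = 84*(5/2) = 210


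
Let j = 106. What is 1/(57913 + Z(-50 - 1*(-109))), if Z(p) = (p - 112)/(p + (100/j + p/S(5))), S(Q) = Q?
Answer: 19012/1101027911 ≈ 1.7268e-5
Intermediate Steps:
Z(p) = (-112 + p)/(50/53 + 6*p/5) (Z(p) = (p - 112)/(p + (100/106 + p/5)) = (-112 + p)/(p + (100*(1/106) + p*(⅕))) = (-112 + p)/(p + (50/53 + p/5)) = (-112 + p)/(50/53 + 6*p/5))
1/(57913 + Z(-50 - 1*(-109))) = 1/(57913 + 265*(-112 + (-50 - 1*(-109)))/(2*(125 + 159*(-50 - 1*(-109))))) = 1/(57913 + 265*(-112 + (-50 + 109))/(2*(125 + 159*(-50 + 109)))) = 1/(57913 + 265*(-112 + 59)/(2*(125 + 159*59))) = 1/(57913 + (265/2)*(-53)/(125 + 9381)) = 1/(57913 + (265/2)*(-53)/9506) = 1/(57913 + (265/2)*(1/9506)*(-53)) = 1/(57913 - 14045/19012) = 1/(1101027911/19012) = 19012/1101027911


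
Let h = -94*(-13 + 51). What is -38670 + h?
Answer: -42242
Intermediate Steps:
h = -3572 (h = -94*38 = -3572)
-38670 + h = -38670 - 3572 = -42242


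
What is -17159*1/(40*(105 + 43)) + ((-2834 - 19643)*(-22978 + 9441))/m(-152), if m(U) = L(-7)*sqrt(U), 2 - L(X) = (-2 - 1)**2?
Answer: -17159/5920 + 2287753*I*sqrt(38)/4 ≈ -2.8985 + 3.5257e+6*I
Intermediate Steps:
L(X) = -7 (L(X) = 2 - (-2 - 1)**2 = 2 - 1*(-3)**2 = 2 - 1*9 = 2 - 9 = -7)
m(U) = -7*sqrt(U)
-17159*1/(40*(105 + 43)) + ((-2834 - 19643)*(-22978 + 9441))/m(-152) = -17159*1/(40*(105 + 43)) + ((-2834 - 19643)*(-22978 + 9441))/((-14*I*sqrt(38))) = -17159/(40*148) + (-22477*(-13537))/((-14*I*sqrt(38))) = -17159/5920 + 304271149/((-14*I*sqrt(38))) = -17159*1/5920 + 304271149*(I*sqrt(38)/532) = -17159/5920 + 2287753*I*sqrt(38)/4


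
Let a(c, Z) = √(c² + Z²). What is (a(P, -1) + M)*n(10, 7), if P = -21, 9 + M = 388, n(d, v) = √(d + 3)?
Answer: √13*(379 + √442) ≈ 1442.3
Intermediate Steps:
n(d, v) = √(3 + d)
M = 379 (M = -9 + 388 = 379)
a(c, Z) = √(Z² + c²)
(a(P, -1) + M)*n(10, 7) = (√((-1)² + (-21)²) + 379)*√(3 + 10) = (√(1 + 441) + 379)*√13 = (√442 + 379)*√13 = (379 + √442)*√13 = √13*(379 + √442)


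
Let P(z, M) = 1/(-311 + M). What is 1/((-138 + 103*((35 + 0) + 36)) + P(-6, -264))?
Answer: 575/4125624 ≈ 0.00013937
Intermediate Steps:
1/((-138 + 103*((35 + 0) + 36)) + P(-6, -264)) = 1/((-138 + 103*((35 + 0) + 36)) + 1/(-311 - 264)) = 1/((-138 + 103*(35 + 36)) + 1/(-575)) = 1/((-138 + 103*71) - 1/575) = 1/((-138 + 7313) - 1/575) = 1/(7175 - 1/575) = 1/(4125624/575) = 575/4125624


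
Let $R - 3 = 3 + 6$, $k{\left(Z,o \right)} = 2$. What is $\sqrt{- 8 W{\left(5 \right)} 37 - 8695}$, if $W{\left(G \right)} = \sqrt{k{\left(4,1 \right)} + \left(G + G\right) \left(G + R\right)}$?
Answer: $\sqrt{-8695 - 592 \sqrt{43}} \approx 112.15 i$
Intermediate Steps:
$R = 12$ ($R = 3 + \left(3 + 6\right) = 3 + 9 = 12$)
$W{\left(G \right)} = \sqrt{2 + 2 G \left(12 + G\right)}$ ($W{\left(G \right)} = \sqrt{2 + \left(G + G\right) \left(G + 12\right)} = \sqrt{2 + 2 G \left(12 + G\right)}$)
$\sqrt{- 8 W{\left(5 \right)} 37 - 8695} = \sqrt{- 8 \sqrt{2 + 2 \cdot 5^{2} + 24 \cdot 5} \cdot 37 - 8695} = \sqrt{- 8 \sqrt{2 + 2 \cdot 25 + 120} \cdot 37 - 8695} = \sqrt{- 8 \sqrt{2 + 50 + 120} \cdot 37 - 8695} = \sqrt{- 8 \sqrt{172} \cdot 37 - 8695} = \sqrt{- 8 \cdot 2 \sqrt{43} \cdot 37 - 8695} = \sqrt{- 16 \sqrt{43} \cdot 37 - 8695} = \sqrt{- 592 \sqrt{43} - 8695} = \sqrt{-8695 - 592 \sqrt{43}}$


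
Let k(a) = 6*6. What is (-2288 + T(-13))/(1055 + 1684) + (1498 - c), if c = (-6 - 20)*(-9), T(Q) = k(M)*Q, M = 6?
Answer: 3459340/2739 ≈ 1263.0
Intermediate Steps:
k(a) = 36
T(Q) = 36*Q
c = 234 (c = -26*(-9) = 234)
(-2288 + T(-13))/(1055 + 1684) + (1498 - c) = (-2288 + 36*(-13))/(1055 + 1684) + (1498 - 1*234) = (-2288 - 468)/2739 + (1498 - 234) = -2756*1/2739 + 1264 = -2756/2739 + 1264 = 3459340/2739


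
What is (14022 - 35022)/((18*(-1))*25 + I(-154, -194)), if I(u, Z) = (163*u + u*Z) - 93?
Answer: -21000/4231 ≈ -4.9634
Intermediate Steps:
I(u, Z) = -93 + 163*u + Z*u (I(u, Z) = (163*u + Z*u) - 93 = -93 + 163*u + Z*u)
(14022 - 35022)/((18*(-1))*25 + I(-154, -194)) = (14022 - 35022)/((18*(-1))*25 + (-93 + 163*(-154) - 194*(-154))) = -21000/(-18*25 + (-93 - 25102 + 29876)) = -21000/(-450 + 4681) = -21000/4231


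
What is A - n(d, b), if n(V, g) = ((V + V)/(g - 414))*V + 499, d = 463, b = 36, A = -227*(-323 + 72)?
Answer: 10888711/189 ≈ 57612.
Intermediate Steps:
A = 56977 (A = -227*(-251) = 56977)
n(V, g) = 499 + 2*V²/(-414 + g) (n(V, g) = ((2*V)/(-414 + g))*V + 499 = (2*V/(-414 + g))*V + 499 = 2*V²/(-414 + g) + 499 = 499 + 2*V²/(-414 + g))
A - n(d, b) = 56977 - (-206586 + 2*463² + 499*36)/(-414 + 36) = 56977 - (-206586 + 2*214369 + 17964)/(-378) = 56977 - (-1)*(-206586 + 428738 + 17964)/378 = 56977 - (-1)*240116/378 = 56977 - 1*(-120058/189) = 56977 + 120058/189 = 10888711/189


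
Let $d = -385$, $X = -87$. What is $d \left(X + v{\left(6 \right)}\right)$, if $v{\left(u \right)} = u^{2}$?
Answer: $19635$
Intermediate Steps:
$d \left(X + v{\left(6 \right)}\right) = - 385 \left(-87 + 6^{2}\right) = - 385 \left(-87 + 36\right) = \left(-385\right) \left(-51\right) = 19635$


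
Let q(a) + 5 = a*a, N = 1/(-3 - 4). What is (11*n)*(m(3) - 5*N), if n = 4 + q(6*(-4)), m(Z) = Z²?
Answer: 430100/7 ≈ 61443.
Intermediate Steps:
N = -⅐ (N = 1/(-7) = -⅐ ≈ -0.14286)
q(a) = -5 + a² (q(a) = -5 + a*a = -5 + a²)
n = 575 (n = 4 + (-5 + (6*(-4))²) = 4 + (-5 + (-24)²) = 4 + (-5 + 576) = 4 + 571 = 575)
(11*n)*(m(3) - 5*N) = (11*575)*(3² - 5*(-⅐)) = 6325*(9 + 5/7) = 6325*(68/7) = 430100/7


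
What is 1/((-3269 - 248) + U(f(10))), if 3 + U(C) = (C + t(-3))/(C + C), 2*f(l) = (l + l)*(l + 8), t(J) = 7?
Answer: -360/1267013 ≈ -0.00028413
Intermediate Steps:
f(l) = l*(8 + l) (f(l) = ((l + l)*(l + 8))/2 = ((2*l)*(8 + l))/2 = (2*l*(8 + l))/2 = l*(8 + l))
U(C) = -3 + (7 + C)/(2*C) (U(C) = -3 + (C + 7)/(C + C) = -3 + (7 + C)/((2*C)) = -3 + (7 + C)*(1/(2*C)) = -3 + (7 + C)/(2*C))
1/((-3269 - 248) + U(f(10))) = 1/((-3269 - 248) + (7 - 50*(8 + 10))/(2*((10*(8 + 10))))) = 1/(-3517 + (7 - 50*18)/(2*((10*18)))) = 1/(-3517 + (½)*(7 - 5*180)/180) = 1/(-3517 + (½)*(1/180)*(7 - 900)) = 1/(-3517 + (½)*(1/180)*(-893)) = 1/(-3517 - 893/360) = 1/(-1267013/360) = -360/1267013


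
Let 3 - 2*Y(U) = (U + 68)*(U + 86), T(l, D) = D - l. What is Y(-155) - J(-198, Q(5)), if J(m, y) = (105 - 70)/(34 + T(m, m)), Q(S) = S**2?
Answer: -102035/34 ≈ -3001.0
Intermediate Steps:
J(m, y) = 35/34 (J(m, y) = (105 - 70)/(34 + (m - m)) = 35/(34 + 0) = 35/34)
Y(U) = 3/2 - (68 + U)*(86 + U)/2 (Y(U) = 3/2 - (U + 68)*(U + 86)/2 = 3/2 - (68 + U)*(86 + U)/2)
Y(-155) - J(-198, Q(5)) = (-5845/2 - 77*(-155) - 1/2*(-155)**2) - 1*35/34 = (-5845/2 + 11935 - 1/2*24025) - 35/34 = (-5845/2 + 11935 - 24025/2) - 35/34 = -3000 - 35/34 = -102035/34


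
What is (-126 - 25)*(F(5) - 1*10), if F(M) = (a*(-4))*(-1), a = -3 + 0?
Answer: 3322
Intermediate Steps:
a = -3
F(M) = -12 (F(M) = -3*(-4)*(-1) = 12*(-1) = -12)
(-126 - 25)*(F(5) - 1*10) = (-126 - 25)*(-12 - 1*10) = -151*(-12 - 10) = -151*(-22) = 3322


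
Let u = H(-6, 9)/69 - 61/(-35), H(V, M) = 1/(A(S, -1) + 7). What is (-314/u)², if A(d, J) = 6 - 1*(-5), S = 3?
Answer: 186311034176400/5745185209 ≈ 32429.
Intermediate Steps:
A(d, J) = 11 (A(d, J) = 6 + 5 = 11)
H(V, M) = 1/18 (H(V, M) = 1/(11 + 7) = 1/18)
u = 75797/43470 (u = (1/18)/69 - 61/(-35) = (1/18)*(1/69) - 61*(-1/35) = 1/1242 + 61/35 = 75797/43470 ≈ 1.7437)
(-314/u)² = (-314/75797/43470)² = (-314*43470/75797)² = (-13649580/75797)² = 186311034176400/5745185209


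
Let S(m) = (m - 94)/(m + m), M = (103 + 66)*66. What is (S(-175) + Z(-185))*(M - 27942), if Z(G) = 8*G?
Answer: 4345834014/175 ≈ 2.4833e+7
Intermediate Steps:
M = 11154 (M = 169*66 = 11154)
S(m) = (-94 + m)/(2*m) (S(m) = (-94 + m)/((2*m)) = (-94 + m)*(1/(2*m)) = (-94 + m)/(2*m))
(S(-175) + Z(-185))*(M - 27942) = ((½)*(-94 - 175)/(-175) + 8*(-185))*(11154 - 27942) = ((½)*(-1/175)*(-269) - 1480)*(-16788) = (269/350 - 1480)*(-16788) = -517731/350*(-16788) = 4345834014/175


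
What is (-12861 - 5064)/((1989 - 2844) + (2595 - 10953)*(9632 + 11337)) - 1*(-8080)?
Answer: 472032951495/58419919 ≈ 8080.0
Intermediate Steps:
(-12861 - 5064)/((1989 - 2844) + (2595 - 10953)*(9632 + 11337)) - 1*(-8080) = -17925/(-855 - 8358*20969) + 8080 = -17925/(-855 - 175258902) + 8080 = -17925/(-175259757) + 8080 = -17925*(-1/175259757) + 8080 = 5975/58419919 + 8080 = 472032951495/58419919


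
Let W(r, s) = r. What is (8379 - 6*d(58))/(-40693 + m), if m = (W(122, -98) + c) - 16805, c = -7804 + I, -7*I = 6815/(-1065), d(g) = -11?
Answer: -12591495/97182017 ≈ -0.12957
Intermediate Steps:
I = 1363/1491 (I = -6815/(7*(-1065)) = -6815*(-1)/(7*1065) = -1/7*(-1363/213) = 1363/1491 ≈ 0.91415)
c = -11634401/1491 (c = -7804 + 1363/1491 = -11634401/1491 ≈ -7803.1)
m = -36508754/1491 (m = (122 - 11634401/1491) - 16805 = -11452499/1491 - 16805 = -36508754/1491 ≈ -24486.)
(8379 - 6*d(58))/(-40693 + m) = (8379 - 6*(-11))/(-40693 - 36508754/1491) = (8379 + 66)/(-97182017/1491) = 8445*(-1491/97182017) = -12591495/97182017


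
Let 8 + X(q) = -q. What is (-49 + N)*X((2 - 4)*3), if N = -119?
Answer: 336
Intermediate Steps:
X(q) = -8 - q
(-49 + N)*X((2 - 4)*3) = (-49 - 119)*(-8 - (2 - 4)*3) = -168*(-8 - (-2)*3) = -168*(-8 - 1*(-6)) = -168*(-8 + 6) = -168*(-2) = 336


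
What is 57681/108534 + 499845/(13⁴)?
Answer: 18632534757/1033279858 ≈ 18.032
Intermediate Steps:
57681/108534 + 499845/(13⁴) = 57681*(1/108534) + 499845/28561 = 19227/36178 + 499845*(1/28561) = 19227/36178 + 499845/28561 = 18632534757/1033279858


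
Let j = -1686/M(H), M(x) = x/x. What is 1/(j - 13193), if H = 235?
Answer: -1/14879 ≈ -6.7209e-5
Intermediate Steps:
M(x) = 1
j = -1686 (j = -1686/1 = -1686*1 = -1686)
1/(j - 13193) = 1/(-1686 - 13193) = 1/(-14879) = -1/14879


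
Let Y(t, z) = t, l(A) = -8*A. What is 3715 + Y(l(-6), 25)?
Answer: 3763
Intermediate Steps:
3715 + Y(l(-6), 25) = 3715 - 8*(-6) = 3715 + 48 = 3763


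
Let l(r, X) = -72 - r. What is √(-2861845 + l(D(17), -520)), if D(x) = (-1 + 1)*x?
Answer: I*√2861917 ≈ 1691.7*I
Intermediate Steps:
D(x) = 0 (D(x) = 0*x = 0)
√(-2861845 + l(D(17), -520)) = √(-2861845 + (-72 - 1*0)) = √(-2861845 + (-72 + 0)) = √(-2861845 - 72) = √(-2861917) = I*√2861917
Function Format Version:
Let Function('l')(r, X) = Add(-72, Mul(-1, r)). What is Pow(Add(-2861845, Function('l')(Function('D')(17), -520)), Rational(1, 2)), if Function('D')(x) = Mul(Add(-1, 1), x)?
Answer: Mul(I, Pow(2861917, Rational(1, 2))) ≈ Mul(1691.7, I)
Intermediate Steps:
Function('D')(x) = 0 (Function('D')(x) = Mul(0, x) = 0)
Pow(Add(-2861845, Function('l')(Function('D')(17), -520)), Rational(1, 2)) = Pow(Add(-2861845, Add(-72, Mul(-1, 0))), Rational(1, 2)) = Pow(Add(-2861845, Add(-72, 0)), Rational(1, 2)) = Pow(Add(-2861845, -72), Rational(1, 2)) = Pow(-2861917, Rational(1, 2)) = Mul(I, Pow(2861917, Rational(1, 2)))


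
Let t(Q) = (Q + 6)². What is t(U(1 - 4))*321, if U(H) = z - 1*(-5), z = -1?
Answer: 32100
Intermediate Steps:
U(H) = 4 (U(H) = -1 - 1*(-5) = -1 + 5 = 4)
t(Q) = (6 + Q)²
t(U(1 - 4))*321 = (6 + 4)²*321 = 10²*321 = 100*321 = 32100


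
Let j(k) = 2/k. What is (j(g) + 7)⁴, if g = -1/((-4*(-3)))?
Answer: 83521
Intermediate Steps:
g = -1/12 ≈ -0.083333
(j(g) + 7)⁴ = (2/(-1/12) + 7)⁴ = (2*(-12) + 7)⁴ = (-24 + 7)⁴ = (-17)⁴ = 83521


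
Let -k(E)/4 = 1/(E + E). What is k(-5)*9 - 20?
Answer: -82/5 ≈ -16.400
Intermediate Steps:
k(E) = -2/E (k(E) = -4/(E + E) = -4*1/(2*E) = -2/E)
k(-5)*9 - 20 = -2/(-5)*9 - 20 = -2*(-1/5)*9 - 20 = (2/5)*9 - 20 = 18/5 - 20 = -82/5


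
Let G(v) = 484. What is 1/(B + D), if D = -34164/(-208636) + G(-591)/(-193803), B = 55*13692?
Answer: 10108570677/7612361864048087 ≈ 1.3279e-6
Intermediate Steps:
B = 753060
D = 1630026467/10108570677 (D = -34164/(-208636) + 484/(-193803) = -34164*(-1/208636) + 484*(-1/193803) = 8541/52159 - 484/193803 = 1630026467/10108570677 ≈ 0.16125)
1/(B + D) = 1/(753060 + 1630026467/10108570677) = 1/(7612361864048087/10108570677) = 10108570677/7612361864048087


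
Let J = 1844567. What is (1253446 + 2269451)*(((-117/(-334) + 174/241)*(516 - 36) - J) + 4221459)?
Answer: 337083070866005268/40247 ≈ 8.3754e+12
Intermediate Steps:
(1253446 + 2269451)*(((-117/(-334) + 174/241)*(516 - 36) - J) + 4221459) = (1253446 + 2269451)*(((-117/(-334) + 174/241)*(516 - 36) - 1*1844567) + 4221459) = 3522897*(((-117*(-1/334) + 174*(1/241))*480 - 1844567) + 4221459) = 3522897*(((117/334 + 174/241)*480 - 1844567) + 4221459) = 3522897*(((86313/80494)*480 - 1844567) + 4221459) = 3522897*((20715120/40247 - 1844567) + 4221459) = 3522897*(-74217572929/40247 + 4221459) = 3522897*(95683487444/40247) = 337083070866005268/40247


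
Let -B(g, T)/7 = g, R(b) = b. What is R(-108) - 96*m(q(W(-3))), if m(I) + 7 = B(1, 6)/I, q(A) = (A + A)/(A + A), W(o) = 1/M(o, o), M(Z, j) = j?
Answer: 1236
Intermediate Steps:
W(o) = 1/o
q(A) = 1 (q(A) = (2*A)/((2*A)) = (2*A)*(1/(2*A)) = 1)
B(g, T) = -7*g
m(I) = -7 - 7/I (m(I) = -7 + (-7*1)/I = -7 - 7/I)
R(-108) - 96*m(q(W(-3))) = -108 - 96*(-7 - 7/1) = -108 - 96*(-7 - 7*1) = -108 - 96*(-7 - 7) = -108 - 96*(-14) = -108 + 1344 = 1236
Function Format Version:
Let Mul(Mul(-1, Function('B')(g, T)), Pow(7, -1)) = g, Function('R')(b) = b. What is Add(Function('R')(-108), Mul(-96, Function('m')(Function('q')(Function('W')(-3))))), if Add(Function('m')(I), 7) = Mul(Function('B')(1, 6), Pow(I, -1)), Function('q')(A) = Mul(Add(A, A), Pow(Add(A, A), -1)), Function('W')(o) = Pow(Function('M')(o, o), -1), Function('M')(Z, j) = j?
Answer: 1236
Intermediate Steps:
Function('W')(o) = Pow(o, -1)
Function('q')(A) = 1 (Function('q')(A) = Mul(Mul(2, A), Pow(Mul(2, A), -1)) = Mul(Mul(2, A), Mul(Rational(1, 2), Pow(A, -1))) = 1)
Function('B')(g, T) = Mul(-7, g)
Function('m')(I) = Add(-7, Mul(-7, Pow(I, -1))) (Function('m')(I) = Add(-7, Mul(Mul(-7, 1), Pow(I, -1))) = Add(-7, Mul(-7, Pow(I, -1))))
Add(Function('R')(-108), Mul(-96, Function('m')(Function('q')(Function('W')(-3))))) = Add(-108, Mul(-96, Add(-7, Mul(-7, Pow(1, -1))))) = Add(-108, Mul(-96, Add(-7, Mul(-7, 1)))) = Add(-108, Mul(-96, Add(-7, -7))) = Add(-108, Mul(-96, -14)) = Add(-108, 1344) = 1236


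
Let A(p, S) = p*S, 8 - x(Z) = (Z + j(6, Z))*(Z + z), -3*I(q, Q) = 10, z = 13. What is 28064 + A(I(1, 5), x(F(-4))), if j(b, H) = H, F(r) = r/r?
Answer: 84392/3 ≈ 28131.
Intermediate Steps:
F(r) = 1
I(q, Q) = -10/3 (I(q, Q) = -1/3*10 = -10/3)
x(Z) = 8 - 2*Z*(13 + Z) (x(Z) = 8 - (Z + Z)*(Z + 13) = 8 - 2*Z*(13 + Z))
A(p, S) = S*p
28064 + A(I(1, 5), x(F(-4))) = 28064 + (8 - 26*1 - 2*1**2)*(-10/3) = 28064 + (8 - 26 - 2*1)*(-10/3) = 28064 + (8 - 26 - 2)*(-10/3) = 28064 - 20*(-10/3) = 28064 + 200/3 = 84392/3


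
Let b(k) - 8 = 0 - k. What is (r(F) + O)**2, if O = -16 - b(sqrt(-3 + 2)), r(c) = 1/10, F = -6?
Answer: 57021/100 - 239*I/5 ≈ 570.21 - 47.8*I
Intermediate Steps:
b(k) = 8 - k (b(k) = 8 + (0 - k) = 8 - k)
r(c) = 1/10
O = -24 + I (O = -16 - (8 - sqrt(-3 + 2)) = -16 - (8 - sqrt(-1)) = -16 - (8 - I) = -16 + (-8 + I) = -24 + I ≈ -24.0 + 1.0*I)
(r(F) + O)**2 = (1/10 + (-24 + I))**2 = (-239/10 + I)**2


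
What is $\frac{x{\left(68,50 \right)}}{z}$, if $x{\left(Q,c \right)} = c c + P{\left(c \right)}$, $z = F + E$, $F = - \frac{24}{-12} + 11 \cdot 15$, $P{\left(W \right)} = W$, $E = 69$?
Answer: $\frac{1275}{118} \approx 10.805$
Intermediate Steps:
$F = 167$ ($F = \left(-24\right) \left(- \frac{1}{12}\right) + 165 = 2 + 165 = 167$)
$z = 236$ ($z = 167 + 69 = 236$)
$x{\left(Q,c \right)} = c + c^{2}$ ($x{\left(Q,c \right)} = c c + c = c^{2} + c = c + c^{2}$)
$\frac{x{\left(68,50 \right)}}{z} = \frac{50 \left(1 + 50\right)}{236} = 50 \cdot 51 \cdot \frac{1}{236} = 2550 \cdot \frac{1}{236} = \frac{1275}{118}$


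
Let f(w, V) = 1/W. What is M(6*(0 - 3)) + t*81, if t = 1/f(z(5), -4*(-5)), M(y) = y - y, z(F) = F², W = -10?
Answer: -810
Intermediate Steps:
f(w, V) = -⅒ (f(w, V) = 1/(-10) = -⅒)
M(y) = 0
t = -10 (t = 1/(-⅒) = -10)
M(6*(0 - 3)) + t*81 = 0 - 10*81 = 0 - 810 = -810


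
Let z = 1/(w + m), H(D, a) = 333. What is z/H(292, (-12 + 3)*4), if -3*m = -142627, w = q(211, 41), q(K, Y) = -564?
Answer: 1/15643785 ≈ 6.3923e-8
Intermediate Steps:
w = -564
m = 142627/3 (m = -1/3*(-142627) = 142627/3 ≈ 47542.)
z = 3/140935 (z = 1/(-564 + 142627/3) = 1/(140935/3) = 3/140935 ≈ 2.1286e-5)
z/H(292, (-12 + 3)*4) = (3/140935)/333 = (3/140935)*(1/333) = 1/15643785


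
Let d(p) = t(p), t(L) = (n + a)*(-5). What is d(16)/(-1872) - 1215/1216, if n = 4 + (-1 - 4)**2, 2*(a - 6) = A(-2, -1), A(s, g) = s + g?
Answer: -129425/142272 ≈ -0.90970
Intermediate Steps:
A(s, g) = g + s
a = 9/2 (a = 6 + (-1 - 2)/2 = 6 + (1/2)*(-3) = 6 - 3/2 = 9/2 ≈ 4.5000)
n = 29 (n = 4 + (-5)**2 = 4 + 25 = 29)
t(L) = -335/2 (t(L) = (29 + 9/2)*(-5) = (67/2)*(-5) = -335/2)
d(p) = -335/2
d(16)/(-1872) - 1215/1216 = -335/2/(-1872) - 1215/1216 = -335/2*(-1/1872) - 1215*1/1216 = 335/3744 - 1215/1216 = -129425/142272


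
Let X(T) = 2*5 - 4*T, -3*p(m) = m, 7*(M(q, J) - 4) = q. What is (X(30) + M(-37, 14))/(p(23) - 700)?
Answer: 2337/14861 ≈ 0.15726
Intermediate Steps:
M(q, J) = 4 + q/7
p(m) = -m/3
X(T) = 10 - 4*T
(X(30) + M(-37, 14))/(p(23) - 700) = ((10 - 4*30) + (4 + (1/7)*(-37)))/(-1/3*23 - 700) = ((10 - 120) + (4 - 37/7))/(-23/3 - 700) = (-110 - 9/7)/(-2123/3) = -779/7*(-3/2123) = 2337/14861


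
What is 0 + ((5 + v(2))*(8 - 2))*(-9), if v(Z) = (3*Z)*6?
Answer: -2214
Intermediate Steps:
v(Z) = 18*Z
0 + ((5 + v(2))*(8 - 2))*(-9) = 0 + ((5 + 18*2)*(8 - 2))*(-9) = 0 + ((5 + 36)*6)*(-9) = 0 + (41*6)*(-9) = 0 + 246*(-9) = 0 - 2214 = -2214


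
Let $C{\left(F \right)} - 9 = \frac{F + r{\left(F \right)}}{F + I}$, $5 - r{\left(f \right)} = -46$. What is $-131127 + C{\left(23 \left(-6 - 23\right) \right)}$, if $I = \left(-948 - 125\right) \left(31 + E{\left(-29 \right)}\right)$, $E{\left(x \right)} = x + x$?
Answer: $- \frac{463895561}{3538} \approx -1.3112 \cdot 10^{5}$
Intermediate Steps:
$r{\left(f \right)} = 51$ ($r{\left(f \right)} = 5 - -46 = 5 + 46 = 51$)
$E{\left(x \right)} = 2 x$
$I = 28971$ ($I = \left(-948 - 125\right) \left(31 + 2 \left(-29\right)\right) = - 1073 \left(31 - 58\right) = \left(-1073\right) \left(-27\right) = 28971$)
$C{\left(F \right)} = 9 + \frac{51 + F}{28971 + F}$ ($C{\left(F \right)} = 9 + \frac{F + 51}{F + 28971} = 9 + \frac{51 + F}{28971 + F}$)
$-131127 + C{\left(23 \left(-6 - 23\right) \right)} = -131127 + \frac{10 \left(26079 + 23 \left(-6 - 23\right)\right)}{28971 + 23 \left(-6 - 23\right)} = -131127 + \frac{10 \left(26079 + 23 \left(-29\right)\right)}{28971 + 23 \left(-29\right)} = -131127 + \frac{10 \left(26079 - 667\right)}{28971 - 667} = -131127 + 10 \cdot \frac{1}{28304} \cdot 25412 = -131127 + \frac{31765}{3538} = - \frac{463895561}{3538}$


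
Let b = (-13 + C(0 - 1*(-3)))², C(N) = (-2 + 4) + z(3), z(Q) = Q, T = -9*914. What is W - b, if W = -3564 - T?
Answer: 4598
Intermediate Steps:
T = -8226
C(N) = 5 (C(N) = (-2 + 4) + 3 = 2 + 3 = 5)
W = 4662 (W = -3564 - 1*(-8226) = -3564 + 8226 = 4662)
b = 64 (b = (-13 + 5)² = (-8)² = 64)
W - b = 4662 - 1*64 = 4662 - 64 = 4598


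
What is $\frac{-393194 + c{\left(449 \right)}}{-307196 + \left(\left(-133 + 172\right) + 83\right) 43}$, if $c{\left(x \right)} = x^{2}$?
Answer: $\frac{191593}{301950} \approx 0.63452$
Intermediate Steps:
$\frac{-393194 + c{\left(449 \right)}}{-307196 + \left(\left(-133 + 172\right) + 83\right) 43} = \frac{-393194 + 449^{2}}{-307196 + \left(\left(-133 + 172\right) + 83\right) 43} = \frac{-393194 + 201601}{-307196 + \left(39 + 83\right) 43} = - \frac{191593}{-307196 + 122 \cdot 43} = - \frac{191593}{-307196 + 5246} = - \frac{191593}{-301950} = \left(-191593\right) \left(- \frac{1}{301950}\right) = \frac{191593}{301950}$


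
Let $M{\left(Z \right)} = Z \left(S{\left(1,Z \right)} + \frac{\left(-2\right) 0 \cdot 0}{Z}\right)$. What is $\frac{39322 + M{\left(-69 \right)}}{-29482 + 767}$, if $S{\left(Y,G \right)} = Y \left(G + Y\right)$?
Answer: $- \frac{44014}{28715} \approx -1.5328$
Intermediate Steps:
$M{\left(Z \right)} = Z \left(1 + Z\right)$ ($M{\left(Z \right)} = Z \left(1 \left(Z + 1\right) + \frac{\left(-2\right) 0 \cdot 0}{Z}\right) = Z \left(1 \left(1 + Z\right) + \frac{0 \cdot 0}{Z}\right) = Z \left(\left(1 + Z\right) + \frac{0}{Z}\right) = Z \left(\left(1 + Z\right) + 0\right) = Z \left(1 + Z\right)$)
$\frac{39322 + M{\left(-69 \right)}}{-29482 + 767} = \frac{39322 - 69 \left(1 - 69\right)}{-29482 + 767} = \frac{39322 - -4692}{-28715} = \left(39322 + 4692\right) \left(- \frac{1}{28715}\right) = 44014 \left(- \frac{1}{28715}\right) = - \frac{44014}{28715}$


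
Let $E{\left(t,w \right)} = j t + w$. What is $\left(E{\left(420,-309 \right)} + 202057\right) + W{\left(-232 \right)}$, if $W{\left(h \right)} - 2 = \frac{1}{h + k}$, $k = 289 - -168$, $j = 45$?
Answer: $\frac{49646251}{225} \approx 2.2065 \cdot 10^{5}$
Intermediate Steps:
$k = 457$ ($k = 289 + 168 = 457$)
$W{\left(h \right)} = 2 + \frac{1}{457 + h}$ ($W{\left(h \right)} = 2 + \frac{1}{h + 457} = 2 + \frac{1}{457 + h}$)
$E{\left(t,w \right)} = w + 45 t$ ($E{\left(t,w \right)} = 45 t + w = w + 45 t$)
$\left(E{\left(420,-309 \right)} + 202057\right) + W{\left(-232 \right)} = \left(\left(-309 + 45 \cdot 420\right) + 202057\right) + \frac{915 + 2 \left(-232\right)}{457 - 232} = \left(\left(-309 + 18900\right) + 202057\right) + \frac{915 - 464}{225} = \left(18591 + 202057\right) + \frac{1}{225} \cdot 451 = 220648 + \frac{451}{225} = \frac{49646251}{225}$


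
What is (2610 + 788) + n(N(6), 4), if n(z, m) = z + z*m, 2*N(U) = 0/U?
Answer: 3398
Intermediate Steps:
N(U) = 0 (N(U) = (0/U)/2 = (½)*0 = 0)
n(z, m) = z + m*z
(2610 + 788) + n(N(6), 4) = (2610 + 788) + 0*(1 + 4) = 3398 + 0*5 = 3398 + 0 = 3398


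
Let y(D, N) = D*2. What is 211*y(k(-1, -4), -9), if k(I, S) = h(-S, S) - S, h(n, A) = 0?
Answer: 1688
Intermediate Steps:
k(I, S) = -S (k(I, S) = 0 - S = -S)
y(D, N) = 2*D
211*y(k(-1, -4), -9) = 211*(2*(-1*(-4))) = 211*(2*4) = 211*8 = 1688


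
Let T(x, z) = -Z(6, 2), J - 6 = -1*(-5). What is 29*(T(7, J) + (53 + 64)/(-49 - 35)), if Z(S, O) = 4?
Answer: -4379/28 ≈ -156.39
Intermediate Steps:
J = 11 (J = 6 - 1*(-5) = 6 + 5 = 11)
T(x, z) = -4 (T(x, z) = -1*4 = -4)
29*(T(7, J) + (53 + 64)/(-49 - 35)) = 29*(-4 + (53 + 64)/(-49 - 35)) = 29*(-4 + 117/(-84)) = 29*(-4 + 117*(-1/84)) = 29*(-4 - 39/28) = 29*(-151/28) = -4379/28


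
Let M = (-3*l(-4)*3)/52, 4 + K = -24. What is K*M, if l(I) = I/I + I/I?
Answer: 126/13 ≈ 9.6923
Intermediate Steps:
K = -28 (K = -4 - 24 = -28)
l(I) = 2 (l(I) = 1 + 1 = 2)
M = -9/26 (M = (-3*2*3)/52 = -6*3*(1/52) = -18*1/52 = -9/26 ≈ -0.34615)
K*M = -28*(-9/26) = 126/13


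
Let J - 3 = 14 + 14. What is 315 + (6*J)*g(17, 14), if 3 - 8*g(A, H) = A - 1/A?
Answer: -621/68 ≈ -9.1324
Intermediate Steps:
J = 31 (J = 3 + (14 + 14) = 3 + 28 = 31)
g(A, H) = 3/8 - A/8 + 1/(8*A) (g(A, H) = 3/8 - (A - 1/A)/8 = 3/8 + (-A/8 + 1/(8*A)) = 3/8 - A/8 + 1/(8*A))
315 + (6*J)*g(17, 14) = 315 + (6*31)*((1/8)*(1 - 1*17*(-3 + 17))/17) = 315 + 186*((1/8)*(1/17)*(1 - 1*17*14)) = 315 + 186*((1/8)*(1/17)*(1 - 238)) = 315 + 186*((1/8)*(1/17)*(-237)) = 315 + 186*(-237/136) = 315 - 22041/68 = -621/68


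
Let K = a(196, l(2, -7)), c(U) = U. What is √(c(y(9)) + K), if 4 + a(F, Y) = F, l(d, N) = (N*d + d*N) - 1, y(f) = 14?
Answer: √206 ≈ 14.353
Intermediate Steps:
l(d, N) = -1 + 2*N*d (l(d, N) = (N*d + N*d) - 1 = 2*N*d - 1 = -1 + 2*N*d)
a(F, Y) = -4 + F
K = 192 (K = -4 + 196 = 192)
√(c(y(9)) + K) = √(14 + 192) = √206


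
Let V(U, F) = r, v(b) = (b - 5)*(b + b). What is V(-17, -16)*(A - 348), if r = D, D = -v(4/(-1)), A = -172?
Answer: 37440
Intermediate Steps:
v(b) = 2*b*(-5 + b) (v(b) = (-5 + b)*(2*b) = 2*b*(-5 + b))
D = -72 (D = -2*4/(-1)*(-5 + 4/(-1)) = -2*4*(-1)*(-5 + 4*(-1)) = -2*(-4)*(-5 - 4) = -2*(-4)*(-9) = -1*72 = -72)
r = -72
V(U, F) = -72
V(-17, -16)*(A - 348) = -72*(-172 - 348) = -72*(-520) = 37440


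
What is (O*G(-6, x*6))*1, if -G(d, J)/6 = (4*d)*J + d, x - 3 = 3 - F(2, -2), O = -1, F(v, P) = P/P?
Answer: -4356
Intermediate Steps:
F(v, P) = 1
x = 5 (x = 3 + (3 - 1*1) = 3 + (3 - 1) = 3 + 2 = 5)
G(d, J) = -6*d - 24*J*d (G(d, J) = -6*((4*d)*J + d) = -6*(4*J*d + d) = -6*(d + 4*J*d) = -6*d - 24*J*d)
(O*G(-6, x*6))*1 = -(-6)*(-6)*(1 + 4*(5*6))*1 = -(-6)*(-6)*(1 + 4*30)*1 = -(-6)*(-6)*(1 + 120)*1 = -(-6)*(-6)*121*1 = -1*4356*1 = -4356*1 = -4356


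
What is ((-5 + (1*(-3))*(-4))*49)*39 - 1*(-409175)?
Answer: 422552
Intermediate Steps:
((-5 + (1*(-3))*(-4))*49)*39 - 1*(-409175) = ((-5 - 3*(-4))*49)*39 + 409175 = ((-5 + 12)*49)*39 + 409175 = (7*49)*39 + 409175 = 343*39 + 409175 = 13377 + 409175 = 422552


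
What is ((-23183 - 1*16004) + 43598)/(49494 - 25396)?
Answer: 4411/24098 ≈ 0.18304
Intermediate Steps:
((-23183 - 1*16004) + 43598)/(49494 - 25396) = ((-23183 - 16004) + 43598)/24098 = (-39187 + 43598)*(1/24098) = 4411*(1/24098) = 4411/24098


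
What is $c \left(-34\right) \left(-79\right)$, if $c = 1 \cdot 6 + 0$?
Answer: $16116$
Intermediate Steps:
$c = 6$ ($c = 6 + 0 = 6$)
$c \left(-34\right) \left(-79\right) = 6 \left(-34\right) \left(-79\right) = \left(-204\right) \left(-79\right) = 16116$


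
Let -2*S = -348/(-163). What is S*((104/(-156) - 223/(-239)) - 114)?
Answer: 4729726/38957 ≈ 121.41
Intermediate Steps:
S = -174/163 (S = -(-174)/(-163) = -(-174)*(-1)/163 = -1/2*348/163 = -174/163 ≈ -1.0675)
S*((104/(-156) - 223/(-239)) - 114) = -174*((104/(-156) - 223/(-239)) - 114)/163 = -174*((104*(-1/156) - 223*(-1/239)) - 114)/163 = -174*((-2/3 + 223/239) - 114)/163 = -174*(191/717 - 114)/163 = -174/163*(-81547/717) = 4729726/38957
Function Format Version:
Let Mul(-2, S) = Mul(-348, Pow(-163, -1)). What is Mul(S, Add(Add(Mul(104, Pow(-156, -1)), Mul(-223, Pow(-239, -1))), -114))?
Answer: Rational(4729726, 38957) ≈ 121.41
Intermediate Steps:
S = Rational(-174, 163) (S = Mul(Rational(-1, 2), Mul(-348, Pow(-163, -1))) = Mul(Rational(-1, 2), Mul(-348, Rational(-1, 163))) = Mul(Rational(-1, 2), Rational(348, 163)) = Rational(-174, 163) ≈ -1.0675)
Mul(S, Add(Add(Mul(104, Pow(-156, -1)), Mul(-223, Pow(-239, -1))), -114)) = Mul(Rational(-174, 163), Add(Add(Mul(104, Pow(-156, -1)), Mul(-223, Pow(-239, -1))), -114)) = Mul(Rational(-174, 163), Add(Add(Mul(104, Rational(-1, 156)), Mul(-223, Rational(-1, 239))), -114)) = Mul(Rational(-174, 163), Add(Add(Rational(-2, 3), Rational(223, 239)), -114)) = Mul(Rational(-174, 163), Add(Rational(191, 717), -114)) = Mul(Rational(-174, 163), Rational(-81547, 717)) = Rational(4729726, 38957)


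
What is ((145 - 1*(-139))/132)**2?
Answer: 5041/1089 ≈ 4.6290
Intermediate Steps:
((145 - 1*(-139))/132)**2 = ((145 + 139)*(1/132))**2 = (284*(1/132))**2 = (71/33)**2 = 5041/1089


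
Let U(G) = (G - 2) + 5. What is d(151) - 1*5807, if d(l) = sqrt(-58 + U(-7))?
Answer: -5807 + I*sqrt(62) ≈ -5807.0 + 7.874*I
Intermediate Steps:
U(G) = 3 + G (U(G) = (-2 + G) + 5 = 3 + G)
d(l) = I*sqrt(62) (d(l) = sqrt(-58 + (3 - 7)) = sqrt(-58 - 4) = sqrt(-62) = I*sqrt(62))
d(151) - 1*5807 = I*sqrt(62) - 1*5807 = I*sqrt(62) - 5807 = -5807 + I*sqrt(62)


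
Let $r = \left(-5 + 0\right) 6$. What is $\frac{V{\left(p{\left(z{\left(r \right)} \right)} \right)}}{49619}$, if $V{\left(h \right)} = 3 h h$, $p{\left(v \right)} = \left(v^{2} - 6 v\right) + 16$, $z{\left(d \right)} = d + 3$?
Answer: $\frac{2467947}{49619} \approx 49.738$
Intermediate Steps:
$r = -30$ ($r = \left(-5\right) 6 = -30$)
$z{\left(d \right)} = 3 + d$
$p{\left(v \right)} = 16 + v^{2} - 6 v$
$V{\left(h \right)} = 3 h^{2}$
$\frac{V{\left(p{\left(z{\left(r \right)} \right)} \right)}}{49619} = \frac{3 \left(16 + \left(3 - 30\right)^{2} - 6 \left(3 - 30\right)\right)^{2}}{49619} = 3 \left(16 + \left(-27\right)^{2} - -162\right)^{2} \cdot \frac{1}{49619} = 3 \left(16 + 729 + 162\right)^{2} \cdot \frac{1}{49619} = 3 \cdot 907^{2} \cdot \frac{1}{49619} = 3 \cdot 822649 \cdot \frac{1}{49619} = 2467947 \cdot \frac{1}{49619} = \frac{2467947}{49619}$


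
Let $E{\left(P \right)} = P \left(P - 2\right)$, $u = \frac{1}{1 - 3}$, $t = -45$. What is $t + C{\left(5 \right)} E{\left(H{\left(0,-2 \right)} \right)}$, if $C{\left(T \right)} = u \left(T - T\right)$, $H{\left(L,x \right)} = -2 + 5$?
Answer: $-45$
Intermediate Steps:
$u = - \frac{1}{2}$ ($u = \frac{1}{-2} = - \frac{1}{2} \approx -0.5$)
$H{\left(L,x \right)} = 3$
$E{\left(P \right)} = P \left(-2 + P\right)$
$C{\left(T \right)} = 0$ ($C{\left(T \right)} = - \frac{T - T}{2} = \left(- \frac{1}{2}\right) 0 = 0$)
$t + C{\left(5 \right)} E{\left(H{\left(0,-2 \right)} \right)} = -45 + 0 \cdot 3 \left(-2 + 3\right) = -45 + 0 \cdot 3 \cdot 1 = -45 + 0 \cdot 3 = -45 + 0 = -45$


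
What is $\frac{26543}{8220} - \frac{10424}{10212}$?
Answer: $\frac{15447653}{6995220} \approx 2.2083$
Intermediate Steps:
$\frac{26543}{8220} - \frac{10424}{10212} = 26543 \cdot \frac{1}{8220} - \frac{2606}{2553} = \frac{26543}{8220} - \frac{2606}{2553} = \frac{15447653}{6995220}$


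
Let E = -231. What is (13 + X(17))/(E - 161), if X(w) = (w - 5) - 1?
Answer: -3/49 ≈ -0.061224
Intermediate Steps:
X(w) = -6 + w (X(w) = (-5 + w) - 1 = -6 + w)
(13 + X(17))/(E - 161) = (13 + (-6 + 17))/(-231 - 161) = (13 + 11)/(-392) = 24*(-1/392) = -3/49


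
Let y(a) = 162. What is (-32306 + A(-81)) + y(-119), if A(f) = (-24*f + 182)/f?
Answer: -2605790/81 ≈ -32170.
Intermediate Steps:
A(f) = (182 - 24*f)/f
(-32306 + A(-81)) + y(-119) = (-32306 + (-24 + 182/(-81))) + 162 = (-32306 + (-24 + 182*(-1/81))) + 162 = (-32306 + (-24 - 182/81)) + 162 = (-32306 - 2126/81) + 162 = -2618912/81 + 162 = -2605790/81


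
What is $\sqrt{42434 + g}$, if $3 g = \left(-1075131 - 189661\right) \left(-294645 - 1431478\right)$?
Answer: $\frac{7 \sqrt{133664491146}}{3} \approx 8.5307 \cdot 10^{5}$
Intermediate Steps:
$g = \frac{2183186561416}{3}$ ($g = \frac{\left(-1075131 - 189661\right) \left(-294645 - 1431478\right)}{3} = \frac{\left(-1264792\right) \left(-294645 - 1431478\right)}{3} = \frac{\left(-1264792\right) \left(-1726123\right)}{3} = \frac{1}{3} \cdot 2183186561416 = \frac{2183186561416}{3} \approx 7.2773 \cdot 10^{11}$)
$\sqrt{42434 + g} = \sqrt{42434 + \frac{2183186561416}{3}} = \sqrt{\frac{2183186688718}{3}} = \frac{7 \sqrt{133664491146}}{3}$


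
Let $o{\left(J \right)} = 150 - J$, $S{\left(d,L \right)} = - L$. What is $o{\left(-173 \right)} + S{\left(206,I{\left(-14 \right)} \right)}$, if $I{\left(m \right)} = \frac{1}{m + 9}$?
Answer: $\frac{1616}{5} \approx 323.2$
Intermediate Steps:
$I{\left(m \right)} = \frac{1}{9 + m}$
$o{\left(-173 \right)} + S{\left(206,I{\left(-14 \right)} \right)} = \left(150 - -173\right) - \frac{1}{9 - 14} = \left(150 + 173\right) - \frac{1}{-5} = 323 - - \frac{1}{5} = 323 + \frac{1}{5} = \frac{1616}{5}$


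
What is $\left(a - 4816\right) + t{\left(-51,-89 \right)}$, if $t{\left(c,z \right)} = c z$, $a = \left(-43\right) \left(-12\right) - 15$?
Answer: $224$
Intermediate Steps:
$a = 501$ ($a = 516 - 15 = 501$)
$\left(a - 4816\right) + t{\left(-51,-89 \right)} = \left(501 - 4816\right) - -4539 = \left(501 - 4816\right) + 4539 = -4315 + 4539 = 224$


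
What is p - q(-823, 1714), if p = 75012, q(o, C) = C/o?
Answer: 61736590/823 ≈ 75014.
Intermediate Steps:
p - q(-823, 1714) = 75012 - 1714/(-823) = 75012 - 1714*(-1)/823 = 75012 - 1*(-1714/823) = 75012 + 1714/823 = 61736590/823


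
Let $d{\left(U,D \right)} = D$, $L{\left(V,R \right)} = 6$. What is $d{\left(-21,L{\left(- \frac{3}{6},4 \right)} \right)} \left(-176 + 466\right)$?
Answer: $1740$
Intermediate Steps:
$d{\left(-21,L{\left(- \frac{3}{6},4 \right)} \right)} \left(-176 + 466\right) = 6 \left(-176 + 466\right) = 6 \cdot 290 = 1740$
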